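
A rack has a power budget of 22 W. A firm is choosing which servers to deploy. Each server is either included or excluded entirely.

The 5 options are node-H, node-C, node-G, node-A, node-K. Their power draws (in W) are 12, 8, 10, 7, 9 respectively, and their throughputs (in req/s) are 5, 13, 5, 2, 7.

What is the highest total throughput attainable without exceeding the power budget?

20

Take node-C and node-K: power draw 8 + 9 = 17 ≤ 22, throughput 13 + 7 = 20.
No other feasible combination does better.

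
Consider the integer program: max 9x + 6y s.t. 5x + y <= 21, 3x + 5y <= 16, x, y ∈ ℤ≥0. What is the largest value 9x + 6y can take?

36

(x,y)=(4,0) is feasible, giving 36.
(x,y)=(3,1) is feasible, giving 33.
(x,y)=(3,0) is feasible, giving 27.
Maximum is 36 at (x,y)=(4,0).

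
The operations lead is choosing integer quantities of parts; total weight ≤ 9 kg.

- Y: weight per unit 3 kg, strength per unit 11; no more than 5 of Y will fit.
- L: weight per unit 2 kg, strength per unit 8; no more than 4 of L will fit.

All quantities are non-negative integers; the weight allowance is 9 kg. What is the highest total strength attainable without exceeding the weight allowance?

This is a bounded integer knapsack.
3×Y: weight 9 ≤ 9, strength 3·11 = 33.
1×Y and 3×L: weight 9 ≤ 9, strength 1·11 + 3·8 = 35.
Best is 35.

35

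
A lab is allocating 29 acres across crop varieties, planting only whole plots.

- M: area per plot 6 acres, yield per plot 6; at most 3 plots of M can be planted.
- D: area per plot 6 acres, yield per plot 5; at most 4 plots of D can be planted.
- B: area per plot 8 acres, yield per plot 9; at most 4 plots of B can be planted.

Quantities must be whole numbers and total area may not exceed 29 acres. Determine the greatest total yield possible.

30

Take 2×M and 2×B: area 28 ≤ 29, yield 2·6 + 2·9 = 30.
No other integer combination yields more.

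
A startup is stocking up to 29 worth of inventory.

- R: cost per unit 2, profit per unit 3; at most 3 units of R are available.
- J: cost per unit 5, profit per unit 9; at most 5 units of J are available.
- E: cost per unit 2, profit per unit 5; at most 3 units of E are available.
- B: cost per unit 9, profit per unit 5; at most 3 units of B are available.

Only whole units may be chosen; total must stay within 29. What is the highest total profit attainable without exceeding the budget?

55

Take 5×J and 2×E: cost 29 ≤ 29, profit 5·9 + 2·5 = 55.
No other integer combination yields more.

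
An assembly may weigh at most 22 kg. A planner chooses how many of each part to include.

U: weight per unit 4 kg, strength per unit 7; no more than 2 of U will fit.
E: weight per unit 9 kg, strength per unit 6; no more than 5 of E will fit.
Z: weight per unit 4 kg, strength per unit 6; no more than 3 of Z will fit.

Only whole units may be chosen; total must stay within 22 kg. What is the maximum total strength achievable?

32

Take 2×U and 3×Z: weight 20 ≤ 22, strength 2·7 + 3·6 = 32.
U has the best ratio (7/4) and is taken to its limit of 2; remaining capacity is filled optimally with the others.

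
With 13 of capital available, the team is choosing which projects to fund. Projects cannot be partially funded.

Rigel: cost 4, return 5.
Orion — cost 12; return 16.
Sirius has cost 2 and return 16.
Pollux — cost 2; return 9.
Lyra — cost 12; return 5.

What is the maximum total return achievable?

This is an integer program with binary decision variables.
Allowing fractional choices, the relaxed optimum would be about 37.0, but projects are indivisible.
Sirius + Pollux: cost 2 + 2 = 4 ≤ 13, return 16 + 9 = 25.
Rigel + Sirius + Pollux: cost 4 + 2 + 2 = 8 ≤ 13, return 5 + 16 + 9 = 30.
Best is Rigel, Sirius, and Pollux with total return 30.

30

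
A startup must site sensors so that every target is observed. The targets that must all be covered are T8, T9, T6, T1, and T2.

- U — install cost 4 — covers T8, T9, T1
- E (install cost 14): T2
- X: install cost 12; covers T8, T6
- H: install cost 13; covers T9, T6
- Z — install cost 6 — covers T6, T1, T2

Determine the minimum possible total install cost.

Choose U and Z: together they cover T8, T9, T6, T1, T2 — every target.
Total install cost: 4 + 6 = 10.
No cover costs less than 10.

10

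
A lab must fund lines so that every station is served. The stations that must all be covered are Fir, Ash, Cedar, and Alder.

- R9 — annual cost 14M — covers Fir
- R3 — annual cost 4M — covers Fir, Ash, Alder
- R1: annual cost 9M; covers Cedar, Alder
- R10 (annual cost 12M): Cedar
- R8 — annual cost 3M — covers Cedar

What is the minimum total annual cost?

7

Choose R3 and R8: together they cover Fir, Ash, Cedar, Alder — every station.
Total annual cost: 4 + 3 = 7.
No cover costs less than 7.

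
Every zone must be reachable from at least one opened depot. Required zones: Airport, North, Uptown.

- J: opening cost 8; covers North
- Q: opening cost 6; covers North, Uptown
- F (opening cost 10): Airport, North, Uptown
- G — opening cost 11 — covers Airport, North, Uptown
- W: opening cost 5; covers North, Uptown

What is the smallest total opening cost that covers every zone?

10

This is a weighted set-cover instance.
F alone covers Airport, North, Uptown — every zone.
Total opening cost: 10.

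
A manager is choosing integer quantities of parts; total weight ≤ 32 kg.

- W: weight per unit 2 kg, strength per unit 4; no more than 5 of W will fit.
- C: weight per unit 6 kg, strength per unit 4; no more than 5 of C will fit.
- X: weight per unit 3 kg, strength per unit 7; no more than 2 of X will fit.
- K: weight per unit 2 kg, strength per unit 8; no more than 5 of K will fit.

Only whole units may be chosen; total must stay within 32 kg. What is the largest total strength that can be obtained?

78

Take 5×W, 1×C, 2×X, and 5×K: weight 32 ≤ 32, strength 5·4 + 1·4 + 2·7 + 5·8 = 78.
K has the best ratio (8/2) and is taken to its limit of 5; remaining capacity is filled optimally with the others.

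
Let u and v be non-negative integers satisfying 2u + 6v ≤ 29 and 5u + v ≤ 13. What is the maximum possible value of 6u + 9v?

The continuous relaxation peaks at (1.75, 4.25) with value 48.75; rounding to a feasible lattice point costs some objective.
(u,v)=(1,4): 2·1+6·4=26≤29, 5·1+1·4=9≤13, objective 42.
(u,v)=(2,3): 2·2+6·3=22≤29, 5·2+1·3=13≤13, objective 39.
(u,v)=(0,4): 2·0+6·4=24≤29, 5·0+1·4=4≤13, objective 36.
Maximum is 42 at (u,v)=(1,4).

42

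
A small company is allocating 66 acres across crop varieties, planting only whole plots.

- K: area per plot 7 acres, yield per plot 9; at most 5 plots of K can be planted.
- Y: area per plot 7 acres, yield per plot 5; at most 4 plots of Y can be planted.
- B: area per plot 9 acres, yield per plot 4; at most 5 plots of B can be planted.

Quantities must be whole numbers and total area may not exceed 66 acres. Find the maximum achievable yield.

5×K and 4×Y: area 63 ≤ 66, yield 5·9 + 4·5 = 65.
5×K, 3×Y, and 1×B: area 65 ≤ 66, yield 5·9 + 3·5 + 1·4 = 64.
Best is 65.

65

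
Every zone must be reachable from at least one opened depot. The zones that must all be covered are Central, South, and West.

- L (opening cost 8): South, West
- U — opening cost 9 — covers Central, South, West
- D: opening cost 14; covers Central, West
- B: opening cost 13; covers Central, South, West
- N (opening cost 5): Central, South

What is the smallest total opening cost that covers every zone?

U alone covers Central, South, West — every zone.
Total opening cost: 9.

9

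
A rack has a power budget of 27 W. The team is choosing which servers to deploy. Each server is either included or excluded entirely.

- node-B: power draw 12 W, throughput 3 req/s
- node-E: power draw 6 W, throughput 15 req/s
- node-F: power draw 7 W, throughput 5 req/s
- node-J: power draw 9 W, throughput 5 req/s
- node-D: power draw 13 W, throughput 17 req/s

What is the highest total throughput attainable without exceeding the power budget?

Treat it as a binary knapsack problem.
Take node-E, node-F, and node-D: power draw 6 + 7 + 13 = 26 ≤ 27, throughput 15 + 5 + 17 = 37.
No other feasible combination does better.

37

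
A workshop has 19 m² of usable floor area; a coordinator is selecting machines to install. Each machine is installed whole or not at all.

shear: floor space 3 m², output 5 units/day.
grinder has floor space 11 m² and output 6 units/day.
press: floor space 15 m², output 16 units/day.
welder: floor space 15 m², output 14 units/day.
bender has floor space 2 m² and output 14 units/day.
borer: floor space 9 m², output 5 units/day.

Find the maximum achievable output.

Allowing fractional choices, the relaxed optimum would be about 33.9, but machines are indivisible.
shear + grinder + bender: floor space 3 + 11 + 2 = 16 ≤ 19, output 5 + 6 + 14 = 25.
press + bender: floor space 15 + 2 = 17 ≤ 19, output 16 + 14 = 30.
welder + bender: floor space 15 + 2 = 17 ≤ 19, output 14 + 14 = 28.
Best is press and bender with total output 30.

30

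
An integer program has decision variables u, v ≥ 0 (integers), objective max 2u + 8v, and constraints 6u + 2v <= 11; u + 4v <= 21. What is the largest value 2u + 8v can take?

(u,v)=(0,5): 6·0+2·5=10≤11, 1·0+4·5=20≤21, objective 40.
(u,v)=(0,4): 6·0+2·4=8≤11, 1·0+4·4=16≤21, objective 32.
The best lattice point is (0,5), giving 40.

40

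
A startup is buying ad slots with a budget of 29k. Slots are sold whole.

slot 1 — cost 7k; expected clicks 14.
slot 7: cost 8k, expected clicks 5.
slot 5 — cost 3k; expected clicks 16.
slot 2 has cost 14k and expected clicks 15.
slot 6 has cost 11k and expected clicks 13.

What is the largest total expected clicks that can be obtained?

48

This is a 0-1 knapsack instance.
slot 1 + slot 7 + slot 5 + slot 6: cost 7 + 8 + 3 + 11 = 29 ≤ 29, expected clicks 14 + 5 + 16 + 13 = 48.
slot 5 + slot 2 + slot 6: cost 3 + 14 + 11 = 28 ≤ 29, expected clicks 16 + 15 + 13 = 44.
slot 1 + slot 5 + slot 2: cost 7 + 3 + 14 = 24 ≤ 29, expected clicks 14 + 16 + 15 = 45.
Best is slot 1, slot 7, slot 5, and slot 6 with total expected clicks 48.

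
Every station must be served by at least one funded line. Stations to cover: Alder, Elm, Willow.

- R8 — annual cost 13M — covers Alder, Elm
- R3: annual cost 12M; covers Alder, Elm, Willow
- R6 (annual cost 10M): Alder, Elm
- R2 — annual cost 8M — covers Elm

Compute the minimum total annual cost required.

12

R3 alone covers Alder, Elm, Willow — every station.
Total annual cost: 12.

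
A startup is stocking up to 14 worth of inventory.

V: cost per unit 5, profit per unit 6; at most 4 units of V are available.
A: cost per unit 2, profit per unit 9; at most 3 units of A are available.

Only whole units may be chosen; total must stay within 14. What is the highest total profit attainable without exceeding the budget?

A has the best ratio (9/2); taking only A gives at most 3×9 = 27 (stopped by the supply cap of 3).
Mixing does better — 1×V and 3×A: cost 11 ≤ 14, profit 1·6 + 3·9 = 33.

33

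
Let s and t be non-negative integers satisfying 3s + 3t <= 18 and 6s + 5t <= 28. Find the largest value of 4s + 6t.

30

(s,t)=(0,5): 3·0+3·5=15≤18, 6·0+5·5=25≤28, objective 30.
(s,t)=(1,4): 3·1+3·4=15≤18, 6·1+5·4=26≤28, objective 28.
(s,t)=(0,4): 3·0+3·4=12≤18, 6·0+5·4=20≤28, objective 24.
The best lattice point is (0,5), giving 30.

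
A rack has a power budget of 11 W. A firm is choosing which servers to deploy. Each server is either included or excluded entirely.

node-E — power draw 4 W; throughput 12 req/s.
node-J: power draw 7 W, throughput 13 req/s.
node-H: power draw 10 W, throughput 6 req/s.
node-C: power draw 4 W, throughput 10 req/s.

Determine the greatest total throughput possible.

25

Treat it as a binary knapsack problem.
Take node-E and node-J: power draw 4 + 7 = 11 ≤ 11, throughput 12 + 13 = 25.
No other feasible combination does better.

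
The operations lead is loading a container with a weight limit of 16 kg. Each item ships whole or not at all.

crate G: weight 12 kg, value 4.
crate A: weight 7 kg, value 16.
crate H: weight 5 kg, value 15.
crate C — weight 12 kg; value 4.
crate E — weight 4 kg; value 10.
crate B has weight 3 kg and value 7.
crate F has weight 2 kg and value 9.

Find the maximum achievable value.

Allowing fractional choices, the relaxed optimum would be about 45.6, but items are indivisible.
crate H + crate E + crate B + crate F: weight 5 + 4 + 3 + 2 = 14 ≤ 16, value 15 + 10 + 7 + 9 = 41.
crate A + crate E + crate B + crate F: weight 7 + 4 + 3 + 2 = 16 ≤ 16, value 16 + 10 + 7 + 9 = 42.
Best is crate A, crate E, crate B, and crate F with total value 42.

42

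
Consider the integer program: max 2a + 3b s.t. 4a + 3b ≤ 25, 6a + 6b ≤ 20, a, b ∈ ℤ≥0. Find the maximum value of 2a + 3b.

9

Relaxing integrality, the LP optimum is 10.00 at (a,b) = (0, 3.33), which is not an integer point.
(a,b)=(0,3): 4·0+3·3=9≤25, 6·0+6·3=18≤20, objective 9.
(a,b)=(1,2): 4·1+3·2=10≤25, 6·1+6·2=18≤20, objective 8.
(a,b)=(0,2): 4·0+3·2=6≤25, 6·0+6·2=12≤20, objective 6.
The best lattice point is (0,3), giving 9.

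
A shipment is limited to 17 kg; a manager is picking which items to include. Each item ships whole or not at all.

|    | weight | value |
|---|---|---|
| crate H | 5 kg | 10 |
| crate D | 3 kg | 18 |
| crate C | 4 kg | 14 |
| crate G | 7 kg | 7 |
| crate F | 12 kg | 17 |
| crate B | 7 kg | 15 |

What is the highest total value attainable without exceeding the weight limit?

Treat it as a binary knapsack problem.
crate H + crate D + crate B: weight 5 + 3 + 7 = 15 ≤ 17, value 10 + 18 + 15 = 43.
crate D + crate C + crate B: weight 3 + 4 + 7 = 14 ≤ 17, value 18 + 14 + 15 = 47.
Best is crate D, crate C, and crate B with total value 47.

47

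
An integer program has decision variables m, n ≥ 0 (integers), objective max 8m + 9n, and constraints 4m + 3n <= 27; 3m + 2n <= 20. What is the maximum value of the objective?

(m,n)=(0,9): 4·0+3·9=27≤27, 3·0+2·9=18≤20, objective 81.
(m,n)=(0,8): 4·0+3·8=24≤27, 3·0+2·8=16≤20, objective 72.
No feasible integer point exceeds 81.

81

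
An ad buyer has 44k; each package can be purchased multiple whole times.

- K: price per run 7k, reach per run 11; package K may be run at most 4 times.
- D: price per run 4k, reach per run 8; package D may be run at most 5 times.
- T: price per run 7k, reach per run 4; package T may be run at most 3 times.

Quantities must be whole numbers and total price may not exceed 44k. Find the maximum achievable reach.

76

D has the best ratio (8/4); taking only D gives at most 5×8 = 40 (stopped by the supply cap of 5).
Mixing does better — 4×K and 4×D: price 44 ≤ 44, reach 4·11 + 4·8 = 76.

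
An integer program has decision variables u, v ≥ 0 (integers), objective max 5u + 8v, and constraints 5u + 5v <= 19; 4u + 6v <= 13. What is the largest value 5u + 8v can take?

(u,v)=(0,2): 5·0+5·2=10≤19, 4·0+6·2=12≤13, objective 16.
(u,v)=(1,1): 5·1+5·1=10≤19, 4·1+6·1=10≤13, objective 13.
(u,v)=(0,1): 5·0+5·1=5≤19, 4·0+6·1=6≤13, objective 8.
No feasible integer point exceeds 16.

16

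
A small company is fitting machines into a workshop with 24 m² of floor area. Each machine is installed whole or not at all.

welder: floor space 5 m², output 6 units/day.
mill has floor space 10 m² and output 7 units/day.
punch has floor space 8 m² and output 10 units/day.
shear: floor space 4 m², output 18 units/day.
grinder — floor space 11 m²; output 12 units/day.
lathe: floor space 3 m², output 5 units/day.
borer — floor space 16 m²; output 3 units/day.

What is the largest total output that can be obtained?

Treat it as a binary knapsack problem.
Allowing fractional choices, the relaxed optimum would be about 43.4, but machines are indivisible.
punch + shear + grinder: floor space 8 + 4 + 11 = 23 ≤ 24, output 10 + 18 + 12 = 40.
welder + shear + grinder + lathe: floor space 5 + 4 + 11 + 3 = 23 ≤ 24, output 6 + 18 + 12 + 5 = 41.
Best is welder, shear, grinder, and lathe with total output 41.

41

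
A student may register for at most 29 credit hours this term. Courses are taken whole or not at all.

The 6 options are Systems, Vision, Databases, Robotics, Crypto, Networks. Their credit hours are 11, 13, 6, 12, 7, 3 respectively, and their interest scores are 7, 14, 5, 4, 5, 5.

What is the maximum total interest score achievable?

Systems + Vision + Networks: credit hours 11 + 13 + 3 = 27 ≤ 29, interest score 7 + 14 + 5 = 26.
Vision + Databases + Crypto + Networks: credit hours 13 + 6 + 7 + 3 = 29 ≤ 29, interest score 14 + 5 + 5 + 5 = 29.
Best is Vision, Databases, Crypto, and Networks with total interest score 29.

29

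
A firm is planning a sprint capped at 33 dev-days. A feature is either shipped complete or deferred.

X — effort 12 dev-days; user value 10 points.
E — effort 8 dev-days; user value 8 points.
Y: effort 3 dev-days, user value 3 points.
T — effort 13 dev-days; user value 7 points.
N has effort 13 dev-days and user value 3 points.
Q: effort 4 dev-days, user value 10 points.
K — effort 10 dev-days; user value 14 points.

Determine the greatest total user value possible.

Allowing fractional choices, the relaxed optimum would be about 41.7, but features are indivisible.
X + Y + Q + K: effort 12 + 3 + 4 + 10 = 29 ≤ 33, user value 10 + 3 + 10 + 14 = 37.
E + Y + Q + K: effort 8 + 3 + 4 + 10 = 25 ≤ 33, user value 8 + 3 + 10 + 14 = 35.
Best is X, Y, Q, and K with total user value 37.

37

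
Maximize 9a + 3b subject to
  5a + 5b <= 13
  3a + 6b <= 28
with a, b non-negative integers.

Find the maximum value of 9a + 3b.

(a,b)=(2,0): 5·2+5·0=10≤13, 3·2+6·0=6≤28, objective 18.
(a,b)=(1,1): 5·1+5·1=10≤13, 3·1+6·1=9≤28, objective 12.
(a,b)=(1,0): 5·1+5·0=5≤13, 3·1+6·0=3≤28, objective 9.
The best lattice point is (2,0), giving 18.

18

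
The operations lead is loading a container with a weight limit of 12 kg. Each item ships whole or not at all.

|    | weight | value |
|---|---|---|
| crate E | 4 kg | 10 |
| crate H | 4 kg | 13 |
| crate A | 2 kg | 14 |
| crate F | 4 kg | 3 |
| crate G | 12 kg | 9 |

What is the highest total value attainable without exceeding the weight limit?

This is an integer program with binary decision variables.
crate E + crate H + crate A: weight 4 + 4 + 2 = 10 ≤ 12, value 10 + 13 + 14 = 37.
crate H + crate A: weight 4 + 2 = 6 ≤ 12, value 13 + 14 = 27.
crate H + crate A + crate F: weight 4 + 2 + 4 = 10 ≤ 12, value 13 + 14 + 3 = 30.
Best is crate E, crate H, and crate A with total value 37.

37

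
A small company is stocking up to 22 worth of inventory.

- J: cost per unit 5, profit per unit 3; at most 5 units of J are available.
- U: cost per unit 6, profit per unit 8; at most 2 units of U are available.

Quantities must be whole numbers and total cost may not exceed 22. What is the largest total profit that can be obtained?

Take 2×J and 2×U: cost 22 ≤ 22, profit 2·3 + 2·8 = 22.
U has the best ratio (8/6) and is taken to its limit of 2; remaining capacity is filled optimally with the others.

22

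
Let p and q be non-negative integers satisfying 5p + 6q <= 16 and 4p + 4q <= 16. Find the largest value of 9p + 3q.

The continuous relaxation peaks at (3.2, 0) with value 28.80; rounding to a feasible lattice point costs some objective.
(p,q)=(3,0): 5·3+6·0=15≤16, 4·3+4·0=12≤16, objective 27.
(p,q)=(2,1): 5·2+6·1=16≤16, 4·2+4·1=12≤16, objective 21.
The best lattice point is (3,0), giving 27.

27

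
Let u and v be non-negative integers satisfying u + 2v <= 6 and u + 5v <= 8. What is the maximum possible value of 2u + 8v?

Relaxing integrality, the LP optimum is 14.67 at (u,v) = (4.67, 0.667), which is not an integer point.
(u,v)=(3,1) is feasible, giving 14.
(u,v)=(2,1) is feasible, giving 12.
(u,v)=(5,0) is feasible, giving 10.
Maximum is 14 at (u,v)=(3,1).

14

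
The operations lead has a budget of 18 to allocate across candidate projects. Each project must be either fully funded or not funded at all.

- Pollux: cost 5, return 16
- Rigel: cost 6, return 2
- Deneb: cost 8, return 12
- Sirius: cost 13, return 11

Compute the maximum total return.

28

Pollux + Rigel: cost 5 + 6 = 11 ≤ 18, return 16 + 2 = 18.
Pollux + Sirius: cost 5 + 13 = 18 ≤ 18, return 16 + 11 = 27.
Pollux + Deneb: cost 5 + 8 = 13 ≤ 18, return 16 + 12 = 28.
Best is Pollux and Deneb with total return 28.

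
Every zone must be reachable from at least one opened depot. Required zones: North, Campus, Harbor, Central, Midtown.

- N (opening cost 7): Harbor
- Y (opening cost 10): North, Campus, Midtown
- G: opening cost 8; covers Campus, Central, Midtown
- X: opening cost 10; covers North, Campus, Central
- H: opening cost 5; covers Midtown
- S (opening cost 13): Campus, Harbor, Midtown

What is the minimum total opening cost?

22

Choose N, X, and H: together they cover North, Campus, Harbor, Central, Midtown — every zone.
Total opening cost: 7 + 10 + 5 = 22.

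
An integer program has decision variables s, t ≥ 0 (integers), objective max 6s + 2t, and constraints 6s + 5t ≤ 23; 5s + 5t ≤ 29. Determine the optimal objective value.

20

The continuous relaxation peaks at (3.83, 0) with value 23.00; rounding to a feasible lattice point costs some objective.
(s,t)=(3,1): 6·3+5·1=23≤23, 5·3+5·1=20≤29, objective 20.
(s,t)=(3,0): 6·3+5·0=18≤23, 5·3+5·0=15≤29, objective 18.
(s,t)=(2,2): 6·2+5·2=22≤23, 5·2+5·2=20≤29, objective 16.
The best lattice point is (3,1), giving 20.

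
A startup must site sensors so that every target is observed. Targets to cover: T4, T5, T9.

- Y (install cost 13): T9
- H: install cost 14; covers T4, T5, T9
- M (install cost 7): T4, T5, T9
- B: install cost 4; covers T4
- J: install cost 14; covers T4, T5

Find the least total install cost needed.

This is a weighted set-cover instance.
M alone covers T4, T5, T9 — every target.
Total install cost: 7.
No cover costs less than 7.

7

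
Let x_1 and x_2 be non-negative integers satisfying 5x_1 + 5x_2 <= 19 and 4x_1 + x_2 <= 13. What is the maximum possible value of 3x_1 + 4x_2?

12

The continuous relaxation peaks at (0, 3.8) with value 15.20; rounding to a feasible lattice point costs some objective.
(x_1,x_2)=(0,3): 5·0+5·3=15≤19, 4·0+1·3=3≤13, objective 12.
(x_1,x_2)=(1,2): 5·1+5·2=15≤19, 4·1+1·2=6≤13, objective 11.
(x_1,x_2)=(0,2): 5·0+5·2=10≤19, 4·0+1·2=2≤13, objective 8.
The best lattice point is (0,3), giving 12.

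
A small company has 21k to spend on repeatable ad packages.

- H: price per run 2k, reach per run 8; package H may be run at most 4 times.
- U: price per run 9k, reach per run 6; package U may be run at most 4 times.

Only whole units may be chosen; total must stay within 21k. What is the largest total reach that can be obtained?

H has the best ratio (8/2); taking only H gives at most 4×8 = 32 (stopped by the supply cap of 4).
Mixing does better — 4×H and 1×U: price 17 ≤ 21, reach 4·8 + 1·6 = 38.

38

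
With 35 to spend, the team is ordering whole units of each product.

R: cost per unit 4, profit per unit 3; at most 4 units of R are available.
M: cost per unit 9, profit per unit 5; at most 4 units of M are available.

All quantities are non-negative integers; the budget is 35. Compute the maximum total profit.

22

4×R and 2×M: cost 34 ≤ 35, profit 4·3 + 2·5 = 22.
2×R and 3×M: cost 35 ≤ 35, profit 2·3 + 3·5 = 21.
Best is 22.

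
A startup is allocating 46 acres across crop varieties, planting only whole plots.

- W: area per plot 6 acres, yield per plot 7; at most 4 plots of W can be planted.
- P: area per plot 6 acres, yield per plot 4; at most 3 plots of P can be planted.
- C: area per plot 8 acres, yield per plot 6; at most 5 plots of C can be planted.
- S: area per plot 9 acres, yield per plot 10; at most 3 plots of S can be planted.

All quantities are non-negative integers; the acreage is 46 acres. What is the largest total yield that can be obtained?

51

3×W and 3×S: area 45 ≤ 46, yield 3·7 + 3·10 = 51.
2×W, 1×P, and 3×S: area 45 ≤ 46, yield 2·7 + 1·4 + 3·10 = 48.
Best is 51.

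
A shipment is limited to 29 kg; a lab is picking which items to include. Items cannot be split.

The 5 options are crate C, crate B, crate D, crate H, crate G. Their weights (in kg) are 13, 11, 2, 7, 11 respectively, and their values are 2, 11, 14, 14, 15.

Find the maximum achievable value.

crate B + crate D + crate G: weight 11 + 2 + 11 = 24 ≤ 29, value 11 + 14 + 15 = 40.
crate D + crate H + crate G: weight 2 + 7 + 11 = 20 ≤ 29, value 14 + 14 + 15 = 43.
crate B + crate H + crate G: weight 11 + 7 + 11 = 29 ≤ 29, value 11 + 14 + 15 = 40.
Best is crate D, crate H, and crate G with total value 43.

43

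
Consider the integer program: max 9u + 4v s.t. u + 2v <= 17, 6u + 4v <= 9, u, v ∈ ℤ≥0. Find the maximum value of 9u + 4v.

9

(u,v)=(1,0): 1·1+2·0=1≤17, 6·1+4·0=6≤9, objective 9.
(u,v)=(0,1): 1·0+2·1=2≤17, 6·0+4·1=4≤9, objective 4.
No feasible integer point exceeds 9.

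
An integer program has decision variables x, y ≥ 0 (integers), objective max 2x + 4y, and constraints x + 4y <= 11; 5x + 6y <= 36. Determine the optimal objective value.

(x,y)=(6,1): 1·6+4·1=10≤11, 5·6+6·1=36≤36, objective 16.
(x,y)=(7,0): 1·7+4·0=7≤11, 5·7+6·0=35≤36, objective 14.
(x,y)=(5,1): 1·5+4·1=9≤11, 5·5+6·1=31≤36, objective 14.
Maximum is 16 at (x,y)=(6,1).

16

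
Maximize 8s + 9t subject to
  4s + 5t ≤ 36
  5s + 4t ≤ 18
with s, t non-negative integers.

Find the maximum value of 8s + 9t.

36

Relaxing integrality, the LP optimum is 40.50 at (s,t) = (0, 4.5), which is not an integer point.
(s,t)=(0,4): 4·0+5·4=20≤36, 5·0+4·4=16≤18, objective 36.
(s,t)=(1,3): 4·1+5·3=19≤36, 5·1+4·3=17≤18, objective 35.
(s,t)=(0,3): 4·0+5·3=15≤36, 5·0+4·3=12≤18, objective 27.
Maximum is 36 at (s,t)=(0,4).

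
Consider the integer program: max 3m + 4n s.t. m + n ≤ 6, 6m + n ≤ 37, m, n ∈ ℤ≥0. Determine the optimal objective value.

(m,n)=(0,6): 1·0+1·6=6≤6, 6·0+1·6=6≤37, objective 24.
(m,n)=(1,5): 1·1+1·5=6≤6, 6·1+1·5=11≤37, objective 23.
Maximum is 24 at (m,n)=(0,6).

24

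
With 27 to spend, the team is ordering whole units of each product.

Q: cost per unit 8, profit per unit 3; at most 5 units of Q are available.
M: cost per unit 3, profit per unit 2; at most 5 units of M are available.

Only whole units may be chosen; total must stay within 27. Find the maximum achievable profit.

13

1×Q and 5×M: cost 23 ≤ 27, profit 1·3 + 5·2 = 13.
2×Q and 3×M: cost 25 ≤ 27, profit 2·3 + 3·2 = 12.
Best is 13.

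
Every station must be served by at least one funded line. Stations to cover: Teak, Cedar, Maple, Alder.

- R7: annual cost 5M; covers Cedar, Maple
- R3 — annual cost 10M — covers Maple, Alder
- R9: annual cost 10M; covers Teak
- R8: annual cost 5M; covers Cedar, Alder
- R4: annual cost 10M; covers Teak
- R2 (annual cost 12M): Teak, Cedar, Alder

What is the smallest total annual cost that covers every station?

17

The greedy cost-per-new-station heuristic would pick R7, R8, and R9 for 20, but a cheaper cover exists.
Choose R7 and R2: together they cover Teak, Cedar, Maple, Alder — every station.
Total annual cost: 5 + 12 = 17.
No cover costs less than 17.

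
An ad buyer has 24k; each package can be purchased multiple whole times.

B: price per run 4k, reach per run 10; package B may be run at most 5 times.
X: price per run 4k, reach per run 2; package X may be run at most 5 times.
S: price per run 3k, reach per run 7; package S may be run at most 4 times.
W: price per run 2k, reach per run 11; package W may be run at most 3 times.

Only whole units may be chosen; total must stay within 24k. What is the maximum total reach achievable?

77

3×B, 2×S, and 3×W: price 24 ≤ 24, reach 3·10 + 2·7 + 3·11 = 77.
2×B, 3×S, and 3×W: price 23 ≤ 24, reach 2·10 + 3·7 + 3·11 = 74.
Best is 77.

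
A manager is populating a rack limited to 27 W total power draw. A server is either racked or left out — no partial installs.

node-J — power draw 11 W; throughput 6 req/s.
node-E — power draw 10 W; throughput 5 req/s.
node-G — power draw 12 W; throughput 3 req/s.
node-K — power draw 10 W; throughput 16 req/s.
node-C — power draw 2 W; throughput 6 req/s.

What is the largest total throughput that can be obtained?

28

Allowing fractional choices, the relaxed optimum would be about 30.0, but servers are indivisible.
node-E + node-K + node-C: power draw 10 + 10 + 2 = 22 ≤ 27, throughput 5 + 16 + 6 = 27.
node-G + node-K + node-C: power draw 12 + 10 + 2 = 24 ≤ 27, throughput 3 + 16 + 6 = 25.
node-J + node-K + node-C: power draw 11 + 10 + 2 = 23 ≤ 27, throughput 6 + 16 + 6 = 28.
Best is node-J, node-K, and node-C with total throughput 28.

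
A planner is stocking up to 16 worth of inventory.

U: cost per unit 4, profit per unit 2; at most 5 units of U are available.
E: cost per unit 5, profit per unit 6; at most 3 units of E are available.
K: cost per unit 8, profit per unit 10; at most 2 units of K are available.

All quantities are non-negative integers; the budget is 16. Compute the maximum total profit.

20

Take 2×K: cost 16 ≤ 16, profit 2·10 = 20.
K has the best ratio (10/8) and is taken to its limit of 2; remaining capacity is filled optimally with the others.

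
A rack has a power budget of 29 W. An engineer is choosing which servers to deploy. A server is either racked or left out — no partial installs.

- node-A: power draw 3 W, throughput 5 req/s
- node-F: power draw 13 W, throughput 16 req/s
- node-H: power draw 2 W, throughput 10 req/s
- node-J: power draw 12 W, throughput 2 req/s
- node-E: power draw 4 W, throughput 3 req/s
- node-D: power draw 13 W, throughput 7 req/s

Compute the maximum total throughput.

34

node-F + node-H + node-D: power draw 13 + 2 + 13 = 28 ≤ 29, throughput 16 + 10 + 7 = 33.
node-A + node-F + node-H: power draw 3 + 13 + 2 = 18 ≤ 29, throughput 5 + 16 + 10 = 31.
node-A + node-F + node-H + node-E: power draw 3 + 13 + 2 + 4 = 22 ≤ 29, throughput 5 + 16 + 10 + 3 = 34.
Best is node-A, node-F, node-H, and node-E with total throughput 34.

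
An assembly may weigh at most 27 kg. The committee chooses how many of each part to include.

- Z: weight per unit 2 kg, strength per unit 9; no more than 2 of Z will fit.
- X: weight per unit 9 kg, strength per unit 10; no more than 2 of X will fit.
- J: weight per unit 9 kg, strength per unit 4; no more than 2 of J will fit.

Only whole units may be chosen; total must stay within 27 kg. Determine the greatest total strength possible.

This is a bounded integer knapsack.
Z has the best ratio (9/2); taking only Z gives at most 2×9 = 18 (stopped by the supply cap of 2).
Mixing does better — 2×Z and 2×X: weight 22 ≤ 27, strength 2·9 + 2·10 = 38.

38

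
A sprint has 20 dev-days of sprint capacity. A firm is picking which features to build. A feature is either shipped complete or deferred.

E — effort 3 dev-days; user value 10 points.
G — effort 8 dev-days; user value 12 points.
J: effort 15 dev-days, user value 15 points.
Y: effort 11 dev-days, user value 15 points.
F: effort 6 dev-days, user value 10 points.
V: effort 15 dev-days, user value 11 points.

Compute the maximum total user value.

This is a 0-1 knapsack instance.
Allowing fractional choices, the relaxed optimum would be about 36.1, but features are indivisible.
E + G + F: effort 3 + 8 + 6 = 17 ≤ 20, user value 10 + 12 + 10 = 32.
G + Y: effort 8 + 11 = 19 ≤ 20, user value 12 + 15 = 27.
E + Y + F: effort 3 + 11 + 6 = 20 ≤ 20, user value 10 + 15 + 10 = 35.
Best is E, Y, and F with total user value 35.

35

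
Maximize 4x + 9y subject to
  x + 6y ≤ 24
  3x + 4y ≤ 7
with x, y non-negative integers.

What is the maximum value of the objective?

13

(x,y)=(1,1) is feasible, giving 13.
(x,y)=(0,1) is feasible, giving 9.
No feasible integer point exceeds 13.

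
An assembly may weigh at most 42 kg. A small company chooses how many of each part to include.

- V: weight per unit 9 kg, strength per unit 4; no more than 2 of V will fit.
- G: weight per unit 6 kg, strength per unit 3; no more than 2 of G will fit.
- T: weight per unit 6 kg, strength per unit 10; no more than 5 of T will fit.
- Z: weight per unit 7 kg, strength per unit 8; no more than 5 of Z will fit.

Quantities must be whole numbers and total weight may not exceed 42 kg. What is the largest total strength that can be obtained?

Take 5×T and 1×Z: weight 37 ≤ 42, strength 5·10 + 1·8 = 58.
T has the best ratio (10/6) and is taken to its limit of 5; remaining capacity is filled optimally with the others.

58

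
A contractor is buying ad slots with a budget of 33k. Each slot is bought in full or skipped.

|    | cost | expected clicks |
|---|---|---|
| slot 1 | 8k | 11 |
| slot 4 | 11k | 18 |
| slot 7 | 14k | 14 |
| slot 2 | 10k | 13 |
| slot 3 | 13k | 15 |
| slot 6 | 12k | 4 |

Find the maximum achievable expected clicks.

slot 1 + slot 4 + slot 7: cost 8 + 11 + 14 = 33 ≤ 33, expected clicks 11 + 18 + 14 = 43.
slot 1 + slot 4 + slot 3: cost 8 + 11 + 13 = 32 ≤ 33, expected clicks 11 + 18 + 15 = 44.
Best is slot 1, slot 4, and slot 3 with total expected clicks 44.

44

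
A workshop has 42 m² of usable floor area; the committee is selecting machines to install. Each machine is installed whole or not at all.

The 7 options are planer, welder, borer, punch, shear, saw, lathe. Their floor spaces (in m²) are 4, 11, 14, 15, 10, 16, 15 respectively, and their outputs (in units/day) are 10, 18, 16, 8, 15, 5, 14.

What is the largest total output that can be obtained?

59

This is an integer program with binary decision variables.
Take planer, welder, borer, and shear: floor space 4 + 11 + 14 + 10 = 39 ≤ 42, output 10 + 18 + 16 + 15 = 59.
No other feasible combination does better.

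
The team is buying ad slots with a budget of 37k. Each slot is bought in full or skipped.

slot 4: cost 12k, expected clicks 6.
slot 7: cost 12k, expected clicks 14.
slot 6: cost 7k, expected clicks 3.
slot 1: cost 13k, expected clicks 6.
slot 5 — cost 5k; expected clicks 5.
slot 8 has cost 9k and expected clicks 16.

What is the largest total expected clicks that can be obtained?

38

Treat it as a binary knapsack problem.
slot 7 + slot 6 + slot 5 + slot 8: cost 12 + 7 + 5 + 9 = 33 ≤ 37, expected clicks 14 + 3 + 5 + 16 = 38.
slot 4 + slot 7 + slot 8: cost 12 + 12 + 9 = 33 ≤ 37, expected clicks 6 + 14 + 16 = 36.
slot 7 + slot 1 + slot 8: cost 12 + 13 + 9 = 34 ≤ 37, expected clicks 14 + 6 + 16 = 36.
Best is slot 7, slot 6, slot 5, and slot 8 with total expected clicks 38.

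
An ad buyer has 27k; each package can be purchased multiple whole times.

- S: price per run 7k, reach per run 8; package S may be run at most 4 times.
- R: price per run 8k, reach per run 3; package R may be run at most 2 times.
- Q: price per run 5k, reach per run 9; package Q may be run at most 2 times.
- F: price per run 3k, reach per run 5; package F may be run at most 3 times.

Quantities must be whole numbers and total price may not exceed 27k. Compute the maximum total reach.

41

This is a bounded integer knapsack.
Q has the best ratio (9/5); taking only Q gives at most 2×9 = 18 (stopped by the supply cap of 2).
Mixing does better — 1×S, 2×Q, and 3×F: price 26 ≤ 27, reach 1·8 + 2·9 + 3·5 = 41.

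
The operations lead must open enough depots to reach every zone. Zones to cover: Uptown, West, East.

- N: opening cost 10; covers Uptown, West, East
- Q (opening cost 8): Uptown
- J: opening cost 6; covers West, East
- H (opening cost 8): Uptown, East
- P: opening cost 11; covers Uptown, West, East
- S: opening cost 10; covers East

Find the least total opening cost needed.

The greedy cost-per-new-zone heuristic would pick J and Q for 14, but a cheaper cover exists.
N alone covers Uptown, West, East — every zone.
Total opening cost: 10.
No cover costs less than 10.

10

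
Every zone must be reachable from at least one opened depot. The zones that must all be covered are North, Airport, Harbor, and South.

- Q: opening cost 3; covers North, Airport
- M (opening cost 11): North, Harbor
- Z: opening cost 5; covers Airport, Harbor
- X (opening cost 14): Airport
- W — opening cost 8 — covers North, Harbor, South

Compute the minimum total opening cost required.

11

Choose Q and W: together they cover North, Airport, Harbor, South — every zone.
Total opening cost: 3 + 8 = 11.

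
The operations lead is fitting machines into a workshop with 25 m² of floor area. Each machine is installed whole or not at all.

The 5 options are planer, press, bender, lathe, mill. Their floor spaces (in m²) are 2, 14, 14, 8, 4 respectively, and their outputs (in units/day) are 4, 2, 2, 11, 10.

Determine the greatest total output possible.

Allowing fractional choices, the relaxed optimum would be about 26.6, but machines are indivisible.
planer + lathe + mill: floor space 2 + 8 + 4 = 14 ≤ 25, output 4 + 11 + 10 = 25.
lathe + mill: floor space 8 + 4 = 12 ≤ 25, output 11 + 10 = 21.
Best is planer, lathe, and mill with total output 25.

25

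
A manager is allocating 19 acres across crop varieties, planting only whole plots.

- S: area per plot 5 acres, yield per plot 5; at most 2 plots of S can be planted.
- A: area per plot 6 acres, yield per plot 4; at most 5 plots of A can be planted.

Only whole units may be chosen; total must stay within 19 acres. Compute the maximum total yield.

14

S has the best ratio (5/5); taking only S gives at most 2×5 = 10 (stopped by the supply cap of 2).
Mixing does better — 2×S and 1×A: area 16 ≤ 19, yield 2·5 + 1·4 = 14.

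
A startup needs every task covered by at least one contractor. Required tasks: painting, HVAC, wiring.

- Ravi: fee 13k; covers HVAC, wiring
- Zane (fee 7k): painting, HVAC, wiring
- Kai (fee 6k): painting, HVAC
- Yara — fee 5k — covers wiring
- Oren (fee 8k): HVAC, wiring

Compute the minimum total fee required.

Zane alone covers painting, HVAC, wiring — every task.
Total fee: 7.

7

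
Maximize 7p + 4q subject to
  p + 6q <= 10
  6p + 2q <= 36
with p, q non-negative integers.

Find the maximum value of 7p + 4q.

42

The continuous relaxation peaks at (5.76, 0.706) with value 43.18; rounding to a feasible lattice point costs some objective.
(p,q)=(6,0): 1·6+6·0=6≤10, 6·6+2·0=36≤36, objective 42.
(p,q)=(5,0): 1·5+6·0=5≤10, 6·5+2·0=30≤36, objective 35.
(p,q)=(4,1): 1·4+6·1=10≤10, 6·4+2·1=26≤36, objective 32.
(p,q)=(4,0): 1·4+6·0=4≤10, 6·4+2·0=24≤36, objective 28.
The best lattice point is (6,0), giving 42.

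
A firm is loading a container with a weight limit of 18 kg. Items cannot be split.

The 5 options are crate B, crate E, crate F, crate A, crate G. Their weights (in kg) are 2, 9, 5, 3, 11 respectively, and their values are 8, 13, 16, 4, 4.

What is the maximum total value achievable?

Take crate B, crate E, and crate F: weight 2 + 9 + 5 = 16 ≤ 18, value 8 + 13 + 16 = 37.
No other feasible combination does better.

37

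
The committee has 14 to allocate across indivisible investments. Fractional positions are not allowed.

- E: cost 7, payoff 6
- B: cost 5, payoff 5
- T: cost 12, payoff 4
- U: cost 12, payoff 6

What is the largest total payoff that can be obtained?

11

This is a 0-1 knapsack instance.
Take E and B: cost 7 + 5 = 12 ≤ 14, payoff 6 + 5 = 11.
No other feasible combination does better.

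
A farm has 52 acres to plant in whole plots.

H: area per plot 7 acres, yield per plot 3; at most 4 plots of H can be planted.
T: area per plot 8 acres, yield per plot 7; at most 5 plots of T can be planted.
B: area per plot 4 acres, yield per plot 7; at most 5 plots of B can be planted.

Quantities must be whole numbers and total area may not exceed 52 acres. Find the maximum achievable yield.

This is a bounded integer knapsack.
B has the best ratio (7/4); taking only B gives at most 5×7 = 35 (stopped by the supply cap of 5).
Mixing does better — 4×T and 5×B: area 52 ≤ 52, yield 4·7 + 5·7 = 63.

63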